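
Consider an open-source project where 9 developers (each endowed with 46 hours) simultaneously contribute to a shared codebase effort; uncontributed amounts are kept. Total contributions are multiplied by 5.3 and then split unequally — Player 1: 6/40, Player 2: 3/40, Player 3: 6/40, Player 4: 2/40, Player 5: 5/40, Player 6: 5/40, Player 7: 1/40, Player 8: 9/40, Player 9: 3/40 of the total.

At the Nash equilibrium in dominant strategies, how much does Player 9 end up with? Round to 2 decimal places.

Player j's private return per contributed unit is 5.3 × (j's share). Contributing is weakly dominant for j when that share is at least 1/5.3 = 0.1887, and contributing 0 is dominant otherwise.
Player 8 alone (share 9/40) is above the threshold, contributing 46; the remaining 8 contribute 0. Total contributed: 46.
Player 9 keeps 46 and receives 5.3 × 46 × 3/40 = 18.29 from the shared codebase effort, for a payoff of 64.29.

64.29 hours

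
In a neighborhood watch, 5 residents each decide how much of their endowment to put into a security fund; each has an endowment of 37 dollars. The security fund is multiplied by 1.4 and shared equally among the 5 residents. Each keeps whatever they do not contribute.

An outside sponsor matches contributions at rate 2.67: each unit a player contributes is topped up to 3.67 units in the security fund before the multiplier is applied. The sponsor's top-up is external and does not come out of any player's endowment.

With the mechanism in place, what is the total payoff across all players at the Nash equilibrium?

950.53 dollars

The effective private return per unit is now 1.4 × 3.67 / 5 = 1.0276 > 1, so every player's dominant strategy flips to full contribution.
At the Nash equilibrium everyone contributes 37. Group total payoff = 1.4 × 3.67 × 185 = 950.53.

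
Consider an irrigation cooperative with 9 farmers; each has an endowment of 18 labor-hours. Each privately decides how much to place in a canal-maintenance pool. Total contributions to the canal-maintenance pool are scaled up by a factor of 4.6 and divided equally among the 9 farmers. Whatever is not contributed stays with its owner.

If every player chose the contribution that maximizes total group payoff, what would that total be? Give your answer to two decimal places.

745.20 labor-hours

Each contributed unit returns 4.600 to the group as a whole (0.5111 to each of 9 players), which exceeds 1, so the social optimum is full contribution: group total = 4.600 × 162 = 745.20.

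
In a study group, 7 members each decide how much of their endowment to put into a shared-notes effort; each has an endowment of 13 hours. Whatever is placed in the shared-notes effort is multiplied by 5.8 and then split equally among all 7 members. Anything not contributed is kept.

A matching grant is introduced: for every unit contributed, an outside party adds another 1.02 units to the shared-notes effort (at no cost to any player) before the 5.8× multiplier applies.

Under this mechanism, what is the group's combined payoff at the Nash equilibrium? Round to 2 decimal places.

1066.16 hours

With the mechanism, a contributed unit returns 5.8 × 2.02 / 7 = 1.6737 per unit of net cost to the contributor — now above 1 — so contributing fully is weakly dominant for every player.
At the Nash equilibrium everyone contributes 13. Group total payoff = 5.8 × 2.02 × 91 = 1066.16.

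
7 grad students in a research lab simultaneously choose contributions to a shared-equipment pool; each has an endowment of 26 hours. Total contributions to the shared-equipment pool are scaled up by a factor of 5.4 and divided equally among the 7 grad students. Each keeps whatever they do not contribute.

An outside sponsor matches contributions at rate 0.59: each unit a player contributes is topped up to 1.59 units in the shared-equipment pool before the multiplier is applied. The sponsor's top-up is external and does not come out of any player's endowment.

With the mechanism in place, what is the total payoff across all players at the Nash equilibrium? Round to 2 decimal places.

With the mechanism, a contributed unit returns 5.4 × 1.59 / 7 = 1.2266 per unit of net cost to the contributor — now above 1 — so contributing fully is weakly dominant for every player.
At the Nash equilibrium everyone contributes 26. Group total payoff = 5.4 × 1.59 × 182 = 1562.65.

1562.65 hours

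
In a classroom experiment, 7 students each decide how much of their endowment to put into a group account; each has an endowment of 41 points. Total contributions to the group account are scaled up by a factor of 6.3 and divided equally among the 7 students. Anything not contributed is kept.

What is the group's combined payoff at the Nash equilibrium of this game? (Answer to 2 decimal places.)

Each contributed unit returns 6.3/7 = 0.9000 to its contributor — below 1 — so contributing 0 is dominant for every player. At the Nash equilibrium everyone keeps their 41, and the group total is 7 × 41 = 287.

287.00 points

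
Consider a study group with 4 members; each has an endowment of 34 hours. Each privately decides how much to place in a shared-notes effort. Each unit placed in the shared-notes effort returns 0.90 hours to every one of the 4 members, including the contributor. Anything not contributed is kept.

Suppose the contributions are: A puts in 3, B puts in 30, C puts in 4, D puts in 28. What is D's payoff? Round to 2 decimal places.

Total contributed: 3 + 30 + 4 + 28 = 65.
Each receives 0.90 × 65 = 58.50 from the shared-notes effort.
D keeps 34 − 28 = 6, so D's payoff is 6 + 58.50 = 64.50.

64.50 hours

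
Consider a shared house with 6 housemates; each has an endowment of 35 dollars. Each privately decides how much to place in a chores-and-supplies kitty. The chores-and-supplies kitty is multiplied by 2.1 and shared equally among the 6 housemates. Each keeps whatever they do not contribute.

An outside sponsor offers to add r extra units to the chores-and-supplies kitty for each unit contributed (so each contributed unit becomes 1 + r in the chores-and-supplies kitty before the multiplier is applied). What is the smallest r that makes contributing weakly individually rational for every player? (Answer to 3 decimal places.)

With matching at rate r, one contributed unit becomes (1 + r) in the chores-and-supplies kitty and returns 2.1 × (1 + r) / 6 to the contributor.
Setting this equal to 1: 1 + r = 6/2.1 = 2.8571.
So the minimum matching rate is r = 2.8571 − 1 = 1.857.

1.857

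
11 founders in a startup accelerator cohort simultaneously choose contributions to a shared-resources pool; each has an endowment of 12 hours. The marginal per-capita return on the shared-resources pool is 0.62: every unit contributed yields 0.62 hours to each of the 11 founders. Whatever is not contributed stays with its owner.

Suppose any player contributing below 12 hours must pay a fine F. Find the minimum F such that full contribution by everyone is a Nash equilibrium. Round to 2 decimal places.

Given the others contribute fully, the best deviation is to contribute 0 (any partial contribution still incurs the fine and gives up units whose private return 0.62 is below 1).
Deviating from 12 to 0 saves 12 hours but forfeits the deviator's share of the drop in the shared-resources pool: 0.62 × 12 = 7.44.
So the deviation gain is 12 − 7.44 = 4.56, and the fine must be at least 4.56 hours to wipe it out.

4.56 hours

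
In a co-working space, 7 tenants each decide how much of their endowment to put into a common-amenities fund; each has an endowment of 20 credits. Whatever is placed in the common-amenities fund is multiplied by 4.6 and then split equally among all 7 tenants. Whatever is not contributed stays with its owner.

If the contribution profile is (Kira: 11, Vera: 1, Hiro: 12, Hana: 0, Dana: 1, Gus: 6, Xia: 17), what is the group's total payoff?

312.80 credits

Total contributed: 11 + 1 + 12 + 0 + 1 + 6 + 17 = 48; total kept: 7 × 20 − 48 = 92.
The common-amenities fund pays out 4.6 × 48 = 220.80 in aggregate.
Group total = 92 + 220.80 = 312.80.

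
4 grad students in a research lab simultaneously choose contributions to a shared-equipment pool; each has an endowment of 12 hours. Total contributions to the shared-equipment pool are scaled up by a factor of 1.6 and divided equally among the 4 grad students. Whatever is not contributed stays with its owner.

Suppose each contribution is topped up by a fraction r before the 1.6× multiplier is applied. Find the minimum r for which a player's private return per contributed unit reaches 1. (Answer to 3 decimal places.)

1.500

With matching at rate r, one contributed unit becomes (1 + r) in the shared-equipment pool and returns 1.6 × (1 + r) / 4 to the contributor.
Setting this equal to 1: 1 + r = 4/1.6 = 2.5000.
So the minimum matching rate is r = 2.5000 − 1 = 1.500.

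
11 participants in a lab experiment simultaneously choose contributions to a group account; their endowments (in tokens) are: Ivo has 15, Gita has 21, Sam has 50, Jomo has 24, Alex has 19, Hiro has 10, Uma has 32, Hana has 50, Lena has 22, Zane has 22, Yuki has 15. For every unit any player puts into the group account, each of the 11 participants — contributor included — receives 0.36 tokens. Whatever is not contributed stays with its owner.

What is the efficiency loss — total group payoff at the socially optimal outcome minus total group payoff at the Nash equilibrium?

828.80 tokens

The private return per contributed unit is 0.36 < 1 for everyone, so the Nash equilibrium is zero contribution and the group total is Σ E_j = 15 + 21 + 50 + 24 + 19 + 10 + 32 + 50 + 22 + 22 + 15 = 280.
Each contributed unit returns 3.960 to the group, so the social optimum is full contribution by everyone: group total = 3.960 × 280 = 1108.80.
Efficiency loss = (3.960 − 1) × 280 = 828.80.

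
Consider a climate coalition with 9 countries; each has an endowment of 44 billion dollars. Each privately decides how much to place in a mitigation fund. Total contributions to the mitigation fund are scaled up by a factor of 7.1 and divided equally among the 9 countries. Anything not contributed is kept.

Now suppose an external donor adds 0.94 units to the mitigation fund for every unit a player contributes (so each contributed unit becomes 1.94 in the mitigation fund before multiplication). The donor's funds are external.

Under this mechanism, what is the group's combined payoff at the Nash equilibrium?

With the mechanism, a contributed unit returns 7.1 × 1.94 / 9 = 1.5304 per unit of net cost to the contributor — now above 1 — so contributing fully is weakly dominant for every player.
At the Nash equilibrium everyone contributes 44. Group total payoff = 7.1 × 1.94 × 396 = 5454.50.

5454.50 billion dollars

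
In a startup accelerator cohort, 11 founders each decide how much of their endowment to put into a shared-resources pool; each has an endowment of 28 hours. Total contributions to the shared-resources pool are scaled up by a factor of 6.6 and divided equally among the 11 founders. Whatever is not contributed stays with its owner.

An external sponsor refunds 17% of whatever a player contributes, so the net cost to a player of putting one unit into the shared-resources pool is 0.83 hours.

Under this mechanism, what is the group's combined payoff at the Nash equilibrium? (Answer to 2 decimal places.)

With the mechanism, a contributed unit returns (6.6/11) / 0.83 = 0.7229 per unit of net cost — still below 1 — so contributing 0 remains dominant for every player.
At the Nash equilibrium no one contributes; group total payoff = 11 × 28 = 308.

308.00 hours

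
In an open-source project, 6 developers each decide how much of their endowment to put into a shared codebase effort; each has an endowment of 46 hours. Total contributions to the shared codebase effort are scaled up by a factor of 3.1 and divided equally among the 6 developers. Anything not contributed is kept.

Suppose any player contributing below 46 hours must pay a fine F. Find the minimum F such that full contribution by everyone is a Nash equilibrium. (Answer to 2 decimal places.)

Given the others contribute fully, the best deviation is to contribute 0 (any partial contribution still incurs the fine and gives up units whose private return 0.5167 is below 1).
Deviating from 46 to 0 saves 46 hours but forfeits the deviator's share of the drop in the shared codebase effort: 3.1/6 × 46 = 23.77.
So the deviation gain is 46 − 23.77 = 22.23, and the fine must be at least 22.23 hours to wipe it out.

22.23 hours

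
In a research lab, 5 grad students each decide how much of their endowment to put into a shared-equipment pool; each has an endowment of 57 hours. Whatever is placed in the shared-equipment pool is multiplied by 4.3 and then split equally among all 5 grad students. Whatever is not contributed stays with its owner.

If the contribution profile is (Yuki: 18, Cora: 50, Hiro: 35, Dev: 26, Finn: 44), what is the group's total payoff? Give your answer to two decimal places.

855.90 hours

Total contributed: 18 + 50 + 35 + 26 + 44 = 173; total kept: 5 × 57 − 173 = 112.
The shared-equipment pool pays out 4.3 × 173 = 743.90 in aggregate.
Group total = 112 + 743.90 = 855.90.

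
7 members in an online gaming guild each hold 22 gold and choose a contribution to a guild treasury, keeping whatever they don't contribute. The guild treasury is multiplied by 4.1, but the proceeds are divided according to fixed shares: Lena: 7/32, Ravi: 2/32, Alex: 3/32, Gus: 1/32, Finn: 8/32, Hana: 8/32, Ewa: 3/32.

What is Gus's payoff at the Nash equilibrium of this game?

For player j, contributing a unit is worthwhile iff 4.1 × (j's share) ≥ 1, i.e. iff j's share is at least 0.2439.
Finn and Hana clear that bar, contributing 22 each; the remaining 5 contribute 0. Total contributed: 44.
Gus keeps 22 and receives 4.1 × 44 × 1/32 = 5.64 from the guild treasury, for a payoff of 27.64.

27.64 gold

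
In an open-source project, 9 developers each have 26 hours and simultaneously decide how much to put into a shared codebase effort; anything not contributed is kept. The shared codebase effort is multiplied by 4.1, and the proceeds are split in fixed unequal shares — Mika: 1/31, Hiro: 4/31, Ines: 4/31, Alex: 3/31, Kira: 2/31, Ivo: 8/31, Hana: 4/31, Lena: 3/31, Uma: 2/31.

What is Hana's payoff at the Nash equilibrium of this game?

39.75 hours

A player with share s gets back 4.1·s per unit contributed, so full contribution is dominant for anyone with s > 1/4.1 = 0.2439 and zero contribution is dominant for anyone below.
Only Ivo (8/31) clears that bar, contributing 26; the remaining 8 contribute 0. Total contributed: 26.
Hana keeps 26 and receives 4.1 × 26 × 4/31 = 13.75 from the shared codebase effort, for a payoff of 39.75.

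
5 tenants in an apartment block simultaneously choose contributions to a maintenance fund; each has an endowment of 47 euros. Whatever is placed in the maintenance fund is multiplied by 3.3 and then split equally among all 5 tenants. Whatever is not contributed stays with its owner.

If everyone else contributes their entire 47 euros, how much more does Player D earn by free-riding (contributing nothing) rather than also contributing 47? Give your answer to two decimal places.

Switching from a contribution of 47 to 0 lets Player D keep an extra 47 euros, but lowers the maintenance fund by 47, which costs Player D their own share of that drop: 3.3/5 × 47 = 31.02.
Net gain = 47 − 31.02 = 15.98. The private return per contributed unit (0.6600) is below 1, so free-riding is indeed the best response regardless of what the others do.

15.98 euros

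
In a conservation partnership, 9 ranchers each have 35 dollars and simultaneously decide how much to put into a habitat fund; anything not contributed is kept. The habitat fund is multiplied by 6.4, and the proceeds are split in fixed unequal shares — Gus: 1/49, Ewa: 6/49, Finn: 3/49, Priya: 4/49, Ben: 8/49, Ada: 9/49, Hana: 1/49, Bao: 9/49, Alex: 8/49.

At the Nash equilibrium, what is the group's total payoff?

Each unit j contributes comes back to j as 6.4 × (j's share), so j prefers to contribute only if that share exceeds 1/6.4 = 0.1563; otherwise keeping the unit dominates.
Ben, Ada, Bao and Alex are above the threshold, contributing 35 each; the remaining 5 contribute 0. Total contributed: 140.
The habitat fund pays out 6.4 × 140 = 896.00 in total (split across the unequal shares, but the aggregate is all that matters for the group sum).
The 5 free-riders keep 35 each, adding 175. Group total = 175 + 896.00 = 1071.00.

1071.00 dollars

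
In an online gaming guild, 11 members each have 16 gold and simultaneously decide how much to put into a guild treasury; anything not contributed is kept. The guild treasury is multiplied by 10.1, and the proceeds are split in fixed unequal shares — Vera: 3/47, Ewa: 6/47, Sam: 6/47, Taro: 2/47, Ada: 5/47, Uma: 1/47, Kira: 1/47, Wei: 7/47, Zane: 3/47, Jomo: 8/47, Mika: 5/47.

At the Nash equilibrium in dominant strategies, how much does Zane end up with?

77.89 gold

Each unit j contributes comes back to j as 10.1 × (j's share), so j prefers to contribute only if that share exceeds 1/10.1 = 0.0990; otherwise keeping the unit dominates.
The shares above 0.0990 belong to Ewa, Sam, Ada, Wei, Jomo and Mika, contributing 16 each; the remaining 5 contribute 0. Total contributed: 96.
Zane keeps 16 and receives 10.1 × 96 × 3/47 = 61.89 from the guild treasury, for a payoff of 77.89.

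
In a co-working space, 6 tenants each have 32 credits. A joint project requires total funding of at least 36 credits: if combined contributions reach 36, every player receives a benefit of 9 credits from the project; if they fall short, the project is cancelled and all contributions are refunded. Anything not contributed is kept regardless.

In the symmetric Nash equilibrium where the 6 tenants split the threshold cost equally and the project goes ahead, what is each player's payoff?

Equal share of the threshold: 36/6 = 6.
At this profile no one gains by cutting their contribution: any cut drops the total below 36, the project is cancelled, contributions are refunded, and the deviator ends with 32, which is less than 32 − 6 + 9 = 35. Contributing more than 6 just wastes the excess. So contributing exactly 6 is a best response.
Each player's payoff: 32 − 6 + 9 = 35.

35 credits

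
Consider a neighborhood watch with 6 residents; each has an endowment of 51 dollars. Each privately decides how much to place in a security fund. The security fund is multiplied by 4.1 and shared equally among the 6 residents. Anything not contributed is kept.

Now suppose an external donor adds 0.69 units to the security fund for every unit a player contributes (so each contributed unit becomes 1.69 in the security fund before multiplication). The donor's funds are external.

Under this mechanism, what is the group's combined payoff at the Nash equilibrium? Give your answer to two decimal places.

2120.27 dollars

The effective private return per unit is now 4.1 × 1.69 / 6 = 1.1548 > 1, so every player's dominant strategy flips to full contribution.
So the Nash equilibrium is full contribution by all 6; the group earns 4.1 × 1.69 × 306 = 2120.27.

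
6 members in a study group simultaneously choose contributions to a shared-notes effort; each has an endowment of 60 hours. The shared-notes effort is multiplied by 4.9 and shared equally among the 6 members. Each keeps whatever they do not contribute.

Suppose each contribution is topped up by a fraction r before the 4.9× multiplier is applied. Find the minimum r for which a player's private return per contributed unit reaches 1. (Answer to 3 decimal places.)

0.224

With matching at rate r, one contributed unit becomes (1 + r) in the shared-notes effort and returns 4.9 × (1 + r) / 6 to the contributor.
Setting this equal to 1: 1 + r = 6/4.9 = 1.2245.
So the minimum matching rate is r = 1.2245 − 1 = 0.224.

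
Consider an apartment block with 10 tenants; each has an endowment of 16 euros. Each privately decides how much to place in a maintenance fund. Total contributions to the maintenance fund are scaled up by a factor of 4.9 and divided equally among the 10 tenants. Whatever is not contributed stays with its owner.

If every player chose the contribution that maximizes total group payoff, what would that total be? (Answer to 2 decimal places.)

Each contributed unit returns 4.900 to the group as a whole (0.4900 to each of 10 players), which exceeds 1, so the social optimum is full contribution: group total = 4.900 × 160 = 784.00.

784.00 euros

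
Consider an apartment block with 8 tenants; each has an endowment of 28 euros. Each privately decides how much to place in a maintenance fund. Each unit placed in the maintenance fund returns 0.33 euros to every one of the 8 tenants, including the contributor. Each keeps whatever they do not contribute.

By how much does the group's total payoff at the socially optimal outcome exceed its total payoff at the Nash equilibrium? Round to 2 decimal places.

367.36 euros

The private return per contributed unit is 0.33 < 1, so contributing 0 is dominant for every player. At the Nash equilibrium everyone keeps their 28, and the group total is 8 × 28 = 224.
Each contributed unit returns 2.640 to the group as a whole (0.33 to each of 8 players), which exceeds 1, so the social optimum is full contribution: group total = 2.640 × 224 = 591.36.
Efficiency loss = 591.36 − 224 = 367.36.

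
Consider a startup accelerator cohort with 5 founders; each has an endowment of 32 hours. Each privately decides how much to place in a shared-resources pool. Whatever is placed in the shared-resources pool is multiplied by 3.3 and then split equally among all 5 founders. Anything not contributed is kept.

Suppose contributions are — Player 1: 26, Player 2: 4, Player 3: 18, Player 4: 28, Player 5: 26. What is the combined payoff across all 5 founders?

394.60 hours

Total contributed: 26 + 4 + 18 + 28 + 26 = 102; total kept: 5 × 32 − 102 = 58.
The shared-resources pool pays out 3.3 × 102 = 336.60 in aggregate.
Group total = 58 + 336.60 = 394.60.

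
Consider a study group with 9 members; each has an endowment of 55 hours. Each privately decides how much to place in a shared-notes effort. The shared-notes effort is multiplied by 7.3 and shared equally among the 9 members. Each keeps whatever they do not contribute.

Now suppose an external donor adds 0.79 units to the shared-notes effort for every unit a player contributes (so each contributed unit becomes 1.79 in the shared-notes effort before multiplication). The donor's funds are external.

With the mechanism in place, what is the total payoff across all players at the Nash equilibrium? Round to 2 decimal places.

6468.17 hours

Under the mechanism each unit contributed yields 7.3 × 1.79 / 9 = 1.4519 back to its contributor per unit of net cost, which exceeds 1, making full contribution the dominant choice for everyone.
So the Nash equilibrium is full contribution by all 9; the group earns 7.3 × 1.79 × 495 = 6468.17.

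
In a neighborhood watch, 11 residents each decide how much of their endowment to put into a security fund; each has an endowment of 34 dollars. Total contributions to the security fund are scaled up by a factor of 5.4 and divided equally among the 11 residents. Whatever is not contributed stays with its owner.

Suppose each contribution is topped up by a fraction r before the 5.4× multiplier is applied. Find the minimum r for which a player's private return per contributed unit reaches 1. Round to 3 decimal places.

With matching at rate r, one contributed unit becomes (1 + r) in the security fund and returns 5.4 × (1 + r) / 11 to the contributor.
Setting this equal to 1: 1 + r = 11/5.4 = 2.0370.
So the minimum matching rate is r = 2.0370 − 1 = 1.037.

1.037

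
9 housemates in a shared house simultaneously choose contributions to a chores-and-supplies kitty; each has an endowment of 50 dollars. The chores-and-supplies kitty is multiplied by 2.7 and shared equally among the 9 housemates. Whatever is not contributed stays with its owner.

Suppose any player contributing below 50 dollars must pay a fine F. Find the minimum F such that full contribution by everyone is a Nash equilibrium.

35.00 dollars

Given the others contribute fully, the best deviation is to contribute 0 (any partial contribution still incurs the fine and gives up units whose private return 0.3000 is below 1).
Deviating from 50 to 0 saves 50 dollars but forfeits the deviator's share of the drop in the chores-and-supplies kitty: 2.7/9 × 50 = 15.00.
So the deviation gain is 50 − 15.00 = 35.00, and the fine must be at least 35.00 dollars to wipe it out.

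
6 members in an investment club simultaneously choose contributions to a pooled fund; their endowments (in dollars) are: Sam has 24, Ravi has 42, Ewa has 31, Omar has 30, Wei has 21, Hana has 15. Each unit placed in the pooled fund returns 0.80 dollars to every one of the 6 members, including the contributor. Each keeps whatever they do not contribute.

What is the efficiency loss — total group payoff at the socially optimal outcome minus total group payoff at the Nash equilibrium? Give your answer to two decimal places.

619.40 dollars

The private return per contributed unit is 0.80 < 1 for everyone, so the Nash equilibrium is zero contribution and the group total is Σ E_j = 24 + 42 + 31 + 30 + 21 + 15 = 163.
Each contributed unit returns 4.800 to the group, so the social optimum is full contribution by everyone: group total = 4.800 × 163 = 782.40.
Efficiency loss = (4.800 − 1) × 163 = 619.40.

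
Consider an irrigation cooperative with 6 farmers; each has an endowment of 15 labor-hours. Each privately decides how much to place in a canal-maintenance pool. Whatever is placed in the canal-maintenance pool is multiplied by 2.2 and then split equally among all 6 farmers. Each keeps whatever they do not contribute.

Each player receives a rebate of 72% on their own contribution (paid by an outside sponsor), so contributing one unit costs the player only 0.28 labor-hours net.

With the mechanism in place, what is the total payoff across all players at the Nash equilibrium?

With the mechanism, a contributed unit returns (2.2/6) / 0.28 = 1.3095 per unit of net cost to the contributor — now above 1 — so contributing fully is weakly dominant for every player.
At the Nash equilibrium everyone contributes 15. Group total payoff = 6 × (15 × 0.72 + 2.2 × 15) = 262.80.

262.80 labor-hours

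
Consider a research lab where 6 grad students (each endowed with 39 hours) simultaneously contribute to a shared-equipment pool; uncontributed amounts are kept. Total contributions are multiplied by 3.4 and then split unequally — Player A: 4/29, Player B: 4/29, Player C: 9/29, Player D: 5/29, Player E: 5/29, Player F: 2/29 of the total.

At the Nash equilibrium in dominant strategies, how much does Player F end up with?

For player j, contributing a unit is worthwhile iff 3.4 × (j's share) ≥ 1, i.e. iff j's share is at least 0.2941.
Only Player C (9/29) clears that bar, contributing 39; the remaining 5 contribute 0. Total contributed: 39.
Player F keeps 39 and receives 3.4 × 39 × 2/29 = 9.14 from the shared-equipment pool, for a payoff of 48.14.

48.14 hours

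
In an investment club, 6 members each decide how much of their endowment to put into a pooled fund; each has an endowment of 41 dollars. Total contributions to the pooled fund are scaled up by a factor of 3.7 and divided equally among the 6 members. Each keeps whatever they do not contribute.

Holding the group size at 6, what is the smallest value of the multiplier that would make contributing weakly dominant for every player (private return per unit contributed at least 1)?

A contributed unit returns (multiplier)/6 to its contributor.
This reaches 1 exactly when the multiplier is 6.

6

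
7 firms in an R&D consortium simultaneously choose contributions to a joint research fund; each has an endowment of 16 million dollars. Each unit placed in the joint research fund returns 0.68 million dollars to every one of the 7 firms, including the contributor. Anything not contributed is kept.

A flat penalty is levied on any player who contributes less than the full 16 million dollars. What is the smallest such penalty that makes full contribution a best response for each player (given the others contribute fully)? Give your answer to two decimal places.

Given the others contribute fully, the best deviation is to contribute 0 (any partial contribution still incurs the fine and gives up units whose private return 0.68 is below 1).
Deviating from 16 to 0 saves 16 million dollars but forfeits the deviator's share of the drop in the joint research fund: 0.68 × 16 = 10.88.
So the deviation gain is 16 − 10.88 = 5.12, and the fine must be at least 5.12 million dollars to wipe it out.

5.12 million dollars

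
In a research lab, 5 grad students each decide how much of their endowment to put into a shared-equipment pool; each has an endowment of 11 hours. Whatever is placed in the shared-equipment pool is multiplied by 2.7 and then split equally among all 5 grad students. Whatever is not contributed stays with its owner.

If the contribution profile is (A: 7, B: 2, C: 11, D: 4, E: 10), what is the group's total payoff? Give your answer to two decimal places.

Total contributed: 7 + 2 + 11 + 4 + 10 = 34; total kept: 5 × 11 − 34 = 21.
The shared-equipment pool pays out 2.7 × 34 = 91.80 in aggregate.
Group total = 21 + 91.80 = 112.80.

112.80 hours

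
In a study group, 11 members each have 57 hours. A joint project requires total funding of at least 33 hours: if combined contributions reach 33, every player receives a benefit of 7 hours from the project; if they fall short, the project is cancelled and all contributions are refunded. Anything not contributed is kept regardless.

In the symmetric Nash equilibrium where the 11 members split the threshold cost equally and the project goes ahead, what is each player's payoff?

61 hours

Equal share of the threshold: 33/11 = 3.
At this profile no one gains by cutting their contribution: any cut drops the total below 33, the project is cancelled, contributions are refunded, and the deviator ends with 57, which is less than 57 − 3 + 7 = 61. Contributing more than 3 just wastes the excess. So contributing exactly 3 is a best response.
Each player's payoff: 57 − 3 + 7 = 61.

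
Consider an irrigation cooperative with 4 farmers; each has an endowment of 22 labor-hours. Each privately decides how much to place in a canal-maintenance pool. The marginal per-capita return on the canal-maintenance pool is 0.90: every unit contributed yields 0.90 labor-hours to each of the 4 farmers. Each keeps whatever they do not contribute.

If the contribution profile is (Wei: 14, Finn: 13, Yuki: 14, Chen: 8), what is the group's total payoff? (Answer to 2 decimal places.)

215.40 labor-hours

Total contributed: 14 + 13 + 14 + 8 = 49; total kept: 4 × 22 − 49 = 39.
The canal-maintenance pool pays out 0.90 × 4 × 49 = 176.40 in aggregate.
Group total = 39 + 176.40 = 215.40.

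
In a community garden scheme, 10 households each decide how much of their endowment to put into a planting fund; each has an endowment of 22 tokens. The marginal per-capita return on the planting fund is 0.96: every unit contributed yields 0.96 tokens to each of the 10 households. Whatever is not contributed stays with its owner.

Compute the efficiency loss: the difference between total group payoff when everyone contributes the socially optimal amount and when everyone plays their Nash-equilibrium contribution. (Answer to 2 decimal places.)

The private return per contributed unit is 0.96 < 1, so contributing 0 is dominant for every player. At the Nash equilibrium everyone keeps their 22, and the group total is 10 × 22 = 220.
Each contributed unit returns 9.600 to the group as a whole (0.96 to each of 10 players), which exceeds 1, so the social optimum is full contribution: group total = 9.600 × 220 = 2112.00.
Efficiency loss = 2112.00 − 220 = 1892.00.

1892.00 tokens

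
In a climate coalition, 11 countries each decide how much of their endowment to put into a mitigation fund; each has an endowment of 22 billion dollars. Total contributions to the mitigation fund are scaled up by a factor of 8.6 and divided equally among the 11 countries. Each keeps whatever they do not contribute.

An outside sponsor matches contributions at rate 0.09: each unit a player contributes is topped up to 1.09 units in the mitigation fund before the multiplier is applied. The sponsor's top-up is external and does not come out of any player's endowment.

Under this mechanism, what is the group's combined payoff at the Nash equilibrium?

The effective private return is 8.6 × 1.09 / 11 = 0.8522, which is still under 1, so the mechanism doesn't change anyone's dominant strategy: zero contribution.
Everyone keeps their endowment and the group total is 11 × 22 = 242.

242.00 billion dollars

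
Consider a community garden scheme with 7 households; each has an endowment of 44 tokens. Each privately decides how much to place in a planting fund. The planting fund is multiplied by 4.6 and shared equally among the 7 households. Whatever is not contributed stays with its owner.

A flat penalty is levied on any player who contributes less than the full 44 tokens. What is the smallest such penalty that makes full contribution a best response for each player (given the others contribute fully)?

15.09 tokens

Given the others contribute fully, the best deviation is to contribute 0 (any partial contribution still incurs the fine and gives up units whose private return 0.6571 is below 1).
Deviating from 44 to 0 saves 44 tokens but forfeits the deviator's share of the drop in the planting fund: 4.6/7 × 44 = 28.91.
So the deviation gain is 44 − 28.91 = 15.09, and the fine must be at least 15.09 tokens to wipe it out.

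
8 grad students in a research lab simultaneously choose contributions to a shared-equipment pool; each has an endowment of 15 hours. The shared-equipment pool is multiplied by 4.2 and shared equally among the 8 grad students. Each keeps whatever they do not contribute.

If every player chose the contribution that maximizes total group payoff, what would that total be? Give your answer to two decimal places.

Each contributed unit returns 4.200 to the group as a whole (0.5250 to each of 8 players), which exceeds 1, so the social optimum is full contribution: group total = 4.200 × 120 = 504.00.

504.00 hours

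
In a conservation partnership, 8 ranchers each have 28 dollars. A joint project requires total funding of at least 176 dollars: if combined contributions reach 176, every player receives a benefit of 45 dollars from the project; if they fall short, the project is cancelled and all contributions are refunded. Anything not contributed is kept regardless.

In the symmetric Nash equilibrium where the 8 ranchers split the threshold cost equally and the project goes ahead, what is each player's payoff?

51 dollars

Equal share of the threshold: 176/8 = 22.
At this profile no one gains by cutting their contribution: any cut drops the total below 176, the project is cancelled, contributions are refunded, and the deviator ends with 28, which is less than 28 − 22 + 45 = 51. Contributing more than 22 just wastes the excess. So contributing exactly 22 is a best response.
Each player's payoff: 28 − 22 + 45 = 51.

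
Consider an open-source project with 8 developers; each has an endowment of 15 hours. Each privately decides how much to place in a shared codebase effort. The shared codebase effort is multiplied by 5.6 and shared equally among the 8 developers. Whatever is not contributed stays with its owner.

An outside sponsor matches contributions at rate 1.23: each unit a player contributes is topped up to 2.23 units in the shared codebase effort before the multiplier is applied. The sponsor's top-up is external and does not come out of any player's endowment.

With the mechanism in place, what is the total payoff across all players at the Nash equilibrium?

Under the mechanism each unit contributed yields 5.6 × 2.23 / 8 = 1.5610 back to its contributor per unit of net cost, which exceeds 1, making full contribution the dominant choice for everyone.
At the Nash equilibrium everyone contributes 15. Group total payoff = 5.6 × 2.23 × 120 = 1498.56.

1498.56 hours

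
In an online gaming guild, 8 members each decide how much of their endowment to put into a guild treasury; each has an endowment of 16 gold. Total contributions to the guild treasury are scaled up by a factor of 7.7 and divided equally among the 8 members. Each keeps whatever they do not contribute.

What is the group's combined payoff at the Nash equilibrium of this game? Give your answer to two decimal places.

Each contributed unit returns 7.7/8 = 0.9625 to its contributor — below 1 — so contributing 0 is dominant for every player. At the Nash equilibrium everyone keeps their 16, and the group total is 8 × 16 = 128.

128.00 gold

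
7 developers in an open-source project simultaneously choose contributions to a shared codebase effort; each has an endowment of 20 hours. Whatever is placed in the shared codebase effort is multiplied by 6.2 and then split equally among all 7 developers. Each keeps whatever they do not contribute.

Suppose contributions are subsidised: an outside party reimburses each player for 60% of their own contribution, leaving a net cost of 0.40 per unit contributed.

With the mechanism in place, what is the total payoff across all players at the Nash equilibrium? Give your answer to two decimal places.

With the mechanism, a contributed unit returns (6.2/7) / 0.40 = 2.2143 per unit of net cost to the contributor — now above 1 — so contributing fully is weakly dominant for every player.
So the Nash equilibrium is full contribution by all 7; the group earns 7 × (20 × 0.60 + 6.2 × 20) = 952.00.

952.00 hours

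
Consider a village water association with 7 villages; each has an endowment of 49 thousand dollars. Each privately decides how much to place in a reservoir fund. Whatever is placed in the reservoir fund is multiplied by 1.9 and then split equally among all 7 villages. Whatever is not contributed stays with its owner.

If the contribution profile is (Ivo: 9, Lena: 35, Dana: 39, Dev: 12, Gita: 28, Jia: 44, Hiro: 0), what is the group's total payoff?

Total contributed: 9 + 35 + 39 + 12 + 28 + 44 + 0 = 167; total kept: 7 × 49 − 167 = 176.
The reservoir fund pays out 1.9 × 167 = 317.30 in aggregate.
Group total = 176 + 317.30 = 493.30.

493.30 thousand dollars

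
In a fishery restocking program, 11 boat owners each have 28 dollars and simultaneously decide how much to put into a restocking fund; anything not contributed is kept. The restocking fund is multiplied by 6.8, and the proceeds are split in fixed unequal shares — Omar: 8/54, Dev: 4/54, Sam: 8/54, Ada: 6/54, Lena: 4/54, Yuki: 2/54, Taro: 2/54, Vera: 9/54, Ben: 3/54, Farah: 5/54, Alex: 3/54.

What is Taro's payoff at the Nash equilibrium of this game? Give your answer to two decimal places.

49.16 dollars

A player with share s gets back 6.8·s per unit contributed, so full contribution is dominant for anyone with s > 1/6.8 = 0.1471 and zero contribution is dominant for anyone below.
Omar, Sam and Vera are above the threshold, contributing 28 each; the remaining 8 contribute 0. Total contributed: 84.
Taro keeps 28 and receives 6.8 × 84 × 2/54 = 21.16 from the restocking fund, for a payoff of 49.16.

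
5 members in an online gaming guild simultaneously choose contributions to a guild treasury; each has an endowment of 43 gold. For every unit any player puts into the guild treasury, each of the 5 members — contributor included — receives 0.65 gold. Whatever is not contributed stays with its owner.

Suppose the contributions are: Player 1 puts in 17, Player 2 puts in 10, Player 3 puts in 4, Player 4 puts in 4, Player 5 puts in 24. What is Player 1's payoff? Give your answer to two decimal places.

Total contributed: 17 + 10 + 4 + 4 + 24 = 59.
Each receives 0.65 × 59 = 38.35 from the guild treasury.
Player 1 keeps 43 − 17 = 26, so Player 1's payoff is 26 + 38.35 = 64.35.

64.35 gold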